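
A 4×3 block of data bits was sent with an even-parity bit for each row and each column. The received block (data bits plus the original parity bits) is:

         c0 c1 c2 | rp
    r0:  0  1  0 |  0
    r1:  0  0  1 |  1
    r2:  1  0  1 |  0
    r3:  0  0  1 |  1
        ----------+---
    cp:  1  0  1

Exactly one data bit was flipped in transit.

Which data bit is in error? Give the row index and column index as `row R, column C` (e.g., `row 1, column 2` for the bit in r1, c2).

Recompute each row's even parity and compare to rp:
  r0: data parity 1, sent rp 0 → mismatch
  r1: data parity 1, sent rp 1 → ok
  r2: data parity 0, sent rp 0 → ok
  r3: data parity 1, sent rp 1 → ok
Recompute each column's even parity and compare to cp:
  c0: data parity 1, sent cp 1 → ok
  c1: data parity 1, sent cp 0 → mismatch
  c2: data parity 1, sent cp 1 → ok
Exactly one row (r0) and one column (c1) fail → the flipped bit is at their intersection.

row 0, column 1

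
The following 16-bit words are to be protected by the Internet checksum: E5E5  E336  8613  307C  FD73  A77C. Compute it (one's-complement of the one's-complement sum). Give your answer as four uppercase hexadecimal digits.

One's-complement addition (fold any carry out of bit 15 back into bit 0):
  0xE5E5 + 0xE336 = 0x1C91B → wrap carry → 0xC91C
  0xC91C + 0x8613 = 0x14F2F → wrap carry → 0x4F30
  0x4F30 + 0x307C = 0x07FAC
  0x7FAC + 0xFD73 = 0x17D1F → wrap carry → 0x7D20
  0x7D20 + 0xA77C = 0x1249C → wrap carry → 0x249D
One's-complement sum = 0x249D.
Checksum = ~0x249D & 0xFFFF = 0xDB62.

DB62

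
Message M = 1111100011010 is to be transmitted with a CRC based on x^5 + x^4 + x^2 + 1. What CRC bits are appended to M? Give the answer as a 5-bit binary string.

00000

Append 5 zeros: 111110001101000000. Divide by 110101 (XOR where the leading bit is 1):
  pos 0: 111110 XOR 110101 = 001011
  pos 2: 101100 XOR 110101 = 011001
  pos 3: 110011 XOR 110101 = 000110
  pos 6: 110101 XOR 110101 = 000000
Remainder (last 5 bits) = 00000. This is the CRC / FCS.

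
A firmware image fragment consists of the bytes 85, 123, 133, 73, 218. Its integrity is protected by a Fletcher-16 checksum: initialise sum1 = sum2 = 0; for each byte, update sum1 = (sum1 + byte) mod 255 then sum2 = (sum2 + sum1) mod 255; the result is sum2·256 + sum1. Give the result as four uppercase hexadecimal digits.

967A

Running sums (mod 255):
  after byte 0 (85): sum1=85, sum2=85
  after byte 1 (123): sum1=208, sum2=38
  after byte 2 (133): sum1=86, sum2=124
  after byte 3 (73): sum1=159, sum2=28
  after byte 4 (218): sum1=122, sum2=150
Checksum = sum2·256 + sum1 = 150·256 + 122 = 38522 = 0x967A.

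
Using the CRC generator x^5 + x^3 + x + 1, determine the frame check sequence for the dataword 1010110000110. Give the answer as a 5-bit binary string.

Append 5 zeros: 101011000011000000. Divide by 101011 (XOR where the leading bit is 1):
  pos 0: 101011 XOR 101011 = 000000
  pos 10: 110000 XOR 101011 = 011011
  pos 11: 110110 XOR 101011 = 011101
  pos 12: 111010 XOR 101011 = 010001
Remainder (last 5 bits) = 10001. This is the CRC / FCS.

10001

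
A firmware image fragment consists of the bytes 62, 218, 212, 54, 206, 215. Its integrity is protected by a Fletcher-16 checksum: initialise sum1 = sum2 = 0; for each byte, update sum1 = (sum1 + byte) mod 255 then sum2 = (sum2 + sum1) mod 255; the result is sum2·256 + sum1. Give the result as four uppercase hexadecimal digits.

27CA

Running sums (mod 255):
  after byte 0 (62): sum1=62, sum2=62
  after byte 1 (218): sum1=25, sum2=87
  after byte 2 (212): sum1=237, sum2=69
  after byte 3 (54): sum1=36, sum2=105
  after byte 4 (206): sum1=242, sum2=92
  after byte 5 (215): sum1=202, sum2=39
Checksum = sum2·256 + sum1 = 39·256 + 202 = 10186 = 0x27CA.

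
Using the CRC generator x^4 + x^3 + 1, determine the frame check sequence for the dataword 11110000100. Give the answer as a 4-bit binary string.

1011

Append 4 zeros: 111100001000000. Divide by 11001 (XOR where the leading bit is 1):
  pos 0: 11110 XOR 11001 = 00111
  pos 2: 11100 XOR 11001 = 00101
  pos 4: 10101 XOR 11001 = 01100
  pos 5: 11000 XOR 11001 = 00001
  pos 9: 10000 XOR 11001 = 01001
  pos 10: 10010 XOR 11001 = 01011
Remainder (last 4 bits) = 1011. This is the CRC / FCS.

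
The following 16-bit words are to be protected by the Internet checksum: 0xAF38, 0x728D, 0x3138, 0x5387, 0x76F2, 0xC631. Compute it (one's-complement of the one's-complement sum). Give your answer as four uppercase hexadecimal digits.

1C56

One's-complement addition (fold any carry out of bit 15 back into bit 0):
  0xAF38 + 0x728D = 0x121C5 → wrap carry → 0x21C6
  0x21C6 + 0x3138 = 0x052FE
  0x52FE + 0x5387 = 0x0A685
  0xA685 + 0x76F2 = 0x11D77 → wrap carry → 0x1D78
  0x1D78 + 0xC631 = 0x0E3A9
One's-complement sum = 0xE3A9.
Checksum = ~0xE3A9 & 0xFFFF = 0x1C56.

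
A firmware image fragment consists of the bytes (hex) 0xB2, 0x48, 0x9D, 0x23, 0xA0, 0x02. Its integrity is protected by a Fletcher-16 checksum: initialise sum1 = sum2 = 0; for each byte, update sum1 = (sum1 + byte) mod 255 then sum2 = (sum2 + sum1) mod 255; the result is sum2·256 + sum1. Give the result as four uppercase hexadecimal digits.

Running sums (mod 255):
  after byte 0 (0xB2): sum1=178, sum2=178
  after byte 1 (0x48): sum1=250, sum2=173
  after byte 2 (0x9D): sum1=152, sum2=70
  after byte 3 (0x23): sum1=187, sum2=2
  after byte 4 (0xA0): sum1=92, sum2=94
  after byte 5 (0x02): sum1=94, sum2=188
Checksum = sum2·256 + sum1 = 188·256 + 94 = 48222 = 0xBC5E.

BC5E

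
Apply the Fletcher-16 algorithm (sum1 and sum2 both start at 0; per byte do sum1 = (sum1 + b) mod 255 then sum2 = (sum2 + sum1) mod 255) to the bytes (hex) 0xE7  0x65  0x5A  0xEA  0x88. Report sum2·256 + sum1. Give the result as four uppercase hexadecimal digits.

8A1B

Running sums (mod 255):
  after byte 0 (0xE7): sum1=231, sum2=231
  after byte 1 (0x65): sum1=77, sum2=53
  after byte 2 (0x5A): sum1=167, sum2=220
  after byte 3 (0xEA): sum1=146, sum2=111
  after byte 4 (0x88): sum1=27, sum2=138
Checksum = sum2·256 + sum1 = 138·256 + 27 = 35355 = 0x8A1B.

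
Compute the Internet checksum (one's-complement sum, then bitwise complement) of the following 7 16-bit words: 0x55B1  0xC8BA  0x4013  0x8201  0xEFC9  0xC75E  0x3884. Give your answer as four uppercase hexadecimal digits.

2FD2

One's-complement addition (fold any carry out of bit 15 back into bit 0):
  0x55B1 + 0xC8BA = 0x11E6B → wrap carry → 0x1E6C
  0x1E6C + 0x4013 = 0x05E7F
  0x5E7F + 0x8201 = 0x0E080
  0xE080 + 0xEFC9 = 0x1D049 → wrap carry → 0xD04A
  0xD04A + 0xC75E = 0x197A8 → wrap carry → 0x97A9
  0x97A9 + 0x3884 = 0x0D02D
One's-complement sum = 0xD02D.
Checksum = ~0xD02D & 0xFFFF = 0x2FD2.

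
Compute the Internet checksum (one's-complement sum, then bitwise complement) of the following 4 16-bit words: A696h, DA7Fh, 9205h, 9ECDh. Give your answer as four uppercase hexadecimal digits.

4E16

One's-complement addition (fold any carry out of bit 15 back into bit 0):
  0xA696 + 0xDA7F = 0x18115 → wrap carry → 0x8116
  0x8116 + 0x9205 = 0x1131B → wrap carry → 0x131C
  0x131C + 0x9ECD = 0x0B1E9
One's-complement sum = 0xB1E9.
Checksum = ~0xB1E9 & 0xFFFF = 0x4E16.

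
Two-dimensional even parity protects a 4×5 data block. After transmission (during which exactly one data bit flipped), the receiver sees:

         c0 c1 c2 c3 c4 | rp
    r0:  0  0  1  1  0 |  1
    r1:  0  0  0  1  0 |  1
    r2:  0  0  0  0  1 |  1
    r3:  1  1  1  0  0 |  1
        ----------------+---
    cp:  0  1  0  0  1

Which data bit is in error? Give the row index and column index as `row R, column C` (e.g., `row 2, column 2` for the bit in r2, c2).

Recompute each row's even parity and compare to rp:
  r0: data parity 0, sent rp 1 → mismatch
  r1: data parity 1, sent rp 1 → ok
  r2: data parity 1, sent rp 1 → ok
  r3: data parity 1, sent rp 1 → ok
Recompute each column's even parity and compare to cp:
  c0: data parity 1, sent cp 0 → mismatch
  c1: data parity 1, sent cp 1 → ok
  c2: data parity 0, sent cp 0 → ok
  c3: data parity 0, sent cp 0 → ok
  c4: data parity 1, sent cp 1 → ok
Exactly one row (r0) and one column (c0) fail → the flipped bit is at their intersection.

row 0, column 0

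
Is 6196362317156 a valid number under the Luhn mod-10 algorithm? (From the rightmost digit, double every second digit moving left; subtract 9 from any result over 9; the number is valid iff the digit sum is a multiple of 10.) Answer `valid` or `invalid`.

invalid

From the right, keep odd positions and double even positions (subtract 9 from any doubled value over 9):
  doubled (positions 2,4,...): 1 5 6 3 3 2 → sum 20
  kept (positions 1,3,...): 6 1 1 2 3 9 6 → sum 28
Total = 48.
48 mod 10 = 8, so the number is invalid.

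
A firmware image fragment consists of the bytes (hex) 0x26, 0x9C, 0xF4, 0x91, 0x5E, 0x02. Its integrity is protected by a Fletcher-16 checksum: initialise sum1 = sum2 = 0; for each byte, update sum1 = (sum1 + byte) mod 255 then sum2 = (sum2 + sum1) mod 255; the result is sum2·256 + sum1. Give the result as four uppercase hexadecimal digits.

3BA9

Running sums (mod 255):
  after byte 0 (0x26): sum1=38, sum2=38
  after byte 1 (0x9C): sum1=194, sum2=232
  after byte 2 (0xF4): sum1=183, sum2=160
  after byte 3 (0x91): sum1=73, sum2=233
  after byte 4 (0x5E): sum1=167, sum2=145
  after byte 5 (0x02): sum1=169, sum2=59
Checksum = sum2·256 + sum1 = 59·256 + 169 = 15273 = 0x3BA9.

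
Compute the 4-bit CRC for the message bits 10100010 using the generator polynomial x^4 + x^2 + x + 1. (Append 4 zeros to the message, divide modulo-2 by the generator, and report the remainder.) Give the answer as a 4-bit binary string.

Append 4 zeros: 101000100000. Divide by 10111 (XOR where the leading bit is 1):
  pos 0: 10100 XOR 10111 = 00011
  pos 3: 11010 XOR 10111 = 01101
  pos 4: 11010 XOR 10111 = 01101
  pos 5: 11010 XOR 10111 = 01101
  pos 6: 11010 XOR 10111 = 01101
  pos 7: 11010 XOR 10111 = 01101
Remainder (last 4 bits) = 1101. This is the CRC / FCS.

1101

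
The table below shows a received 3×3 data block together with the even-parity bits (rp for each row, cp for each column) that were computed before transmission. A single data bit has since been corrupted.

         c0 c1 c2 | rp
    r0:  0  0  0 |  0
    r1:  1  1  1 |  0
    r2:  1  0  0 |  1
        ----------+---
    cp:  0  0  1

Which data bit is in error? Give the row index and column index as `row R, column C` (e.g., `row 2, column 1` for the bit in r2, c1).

row 1, column 1

Recompute each row's even parity and compare to rp:
  r0: data parity 0, sent rp 0 → ok
  r1: data parity 1, sent rp 0 → mismatch
  r2: data parity 1, sent rp 1 → ok
Recompute each column's even parity and compare to cp:
  c0: data parity 0, sent cp 0 → ok
  c1: data parity 1, sent cp 0 → mismatch
  c2: data parity 1, sent cp 1 → ok
Exactly one row (r1) and one column (c1) fail → the flipped bit is at their intersection.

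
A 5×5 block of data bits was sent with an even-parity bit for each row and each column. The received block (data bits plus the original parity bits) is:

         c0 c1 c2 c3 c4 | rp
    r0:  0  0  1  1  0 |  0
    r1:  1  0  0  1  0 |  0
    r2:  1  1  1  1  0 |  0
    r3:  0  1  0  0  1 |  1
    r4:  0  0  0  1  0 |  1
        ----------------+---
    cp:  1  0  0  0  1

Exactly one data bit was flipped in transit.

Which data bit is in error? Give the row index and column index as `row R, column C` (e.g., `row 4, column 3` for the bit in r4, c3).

row 3, column 0

Recompute each row's even parity and compare to rp:
  r0: data parity 0, sent rp 0 → ok
  r1: data parity 0, sent rp 0 → ok
  r2: data parity 0, sent rp 0 → ok
  r3: data parity 0, sent rp 1 → mismatch
  r4: data parity 1, sent rp 1 → ok
Recompute each column's even parity and compare to cp:
  c0: data parity 0, sent cp 1 → mismatch
  c1: data parity 0, sent cp 0 → ok
  c2: data parity 0, sent cp 0 → ok
  c3: data parity 0, sent cp 0 → ok
  c4: data parity 1, sent cp 1 → ok
Exactly one row (r3) and one column (c0) fail → the flipped bit is at their intersection.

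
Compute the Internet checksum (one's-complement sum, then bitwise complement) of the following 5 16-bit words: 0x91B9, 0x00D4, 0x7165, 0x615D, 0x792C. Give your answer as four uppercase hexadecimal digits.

2183

One's-complement addition (fold any carry out of bit 15 back into bit 0):
  0x91B9 + 0x00D4 = 0x0928D
  0x928D + 0x7165 = 0x103F2 → wrap carry → 0x03F3
  0x03F3 + 0x615D = 0x06550
  0x6550 + 0x792C = 0x0DE7C
One's-complement sum = 0xDE7C.
Checksum = ~0xDE7C & 0xFFFF = 0x2183.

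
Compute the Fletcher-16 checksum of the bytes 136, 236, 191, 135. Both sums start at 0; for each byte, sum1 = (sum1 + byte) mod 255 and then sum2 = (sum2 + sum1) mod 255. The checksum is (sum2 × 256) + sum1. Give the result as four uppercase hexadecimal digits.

Running sums (mod 255):
  after byte 0 (136): sum1=136, sum2=136
  after byte 1 (236): sum1=117, sum2=253
  after byte 2 (191): sum1=53, sum2=51
  after byte 3 (135): sum1=188, sum2=239
Checksum = sum2·256 + sum1 = 239·256 + 188 = 61372 = 0xEFBC.

EFBC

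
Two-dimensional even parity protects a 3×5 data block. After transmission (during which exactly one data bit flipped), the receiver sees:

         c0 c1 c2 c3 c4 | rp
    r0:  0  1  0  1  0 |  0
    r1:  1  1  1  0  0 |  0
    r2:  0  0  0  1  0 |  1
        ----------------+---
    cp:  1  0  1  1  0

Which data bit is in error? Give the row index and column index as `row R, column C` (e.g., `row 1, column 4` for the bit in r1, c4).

row 1, column 3

Recompute each row's even parity and compare to rp:
  r0: data parity 0, sent rp 0 → ok
  r1: data parity 1, sent rp 0 → mismatch
  r2: data parity 1, sent rp 1 → ok
Recompute each column's even parity and compare to cp:
  c0: data parity 1, sent cp 1 → ok
  c1: data parity 0, sent cp 0 → ok
  c2: data parity 1, sent cp 1 → ok
  c3: data parity 0, sent cp 1 → mismatch
  c4: data parity 0, sent cp 0 → ok
Exactly one row (r1) and one column (c3) fail → the flipped bit is at their intersection.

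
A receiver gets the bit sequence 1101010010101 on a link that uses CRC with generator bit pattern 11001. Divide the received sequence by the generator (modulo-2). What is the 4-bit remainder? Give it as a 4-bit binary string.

0000

Modulo-2 division of 1101010010101 by 11001:
  pos 0: 11010 XOR 11001 = 00011
  pos 3: 11100 XOR 11001 = 00101
  pos 5: 10110 XOR 11001 = 01111
  pos 6: 11111 XOR 11001 = 00110
  pos 8: 11001 XOR 11001 = 00000
Remainder = 0000 (zero — the frame passes the CRC check).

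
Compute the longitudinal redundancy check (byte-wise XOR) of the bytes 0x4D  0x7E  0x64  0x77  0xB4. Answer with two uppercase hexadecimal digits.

XOR the bytes together:
  start with 0x4D
  0x4D ⊕ 0x7E = 0x33
  0x33 ⊕ 0x64 = 0x57
  0x57 ⊕ 0x77 = 0x20
  0x20 ⊕ 0xB4 = 0x94

94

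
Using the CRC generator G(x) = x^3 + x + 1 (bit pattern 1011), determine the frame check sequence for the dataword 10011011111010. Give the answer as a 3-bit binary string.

001

Append 3 zeros: 10011011111010000. Divide by 1011 (XOR where the leading bit is 1):
  pos 0: 1001 XOR 1011 = 0010
  pos 2: 1010 XOR 1011 = 0001
  pos 5: 1111 XOR 1011 = 0100
  pos 6: 1001 XOR 1011 = 0010
  pos 8: 1010 XOR 1011 = 0001
  pos 11: 1100 XOR 1011 = 0111
  pos 12: 1110 XOR 1011 = 0101
  pos 13: 1010 XOR 1011 = 0001
Remainder (last 3 bits) = 001. This is the CRC / FCS.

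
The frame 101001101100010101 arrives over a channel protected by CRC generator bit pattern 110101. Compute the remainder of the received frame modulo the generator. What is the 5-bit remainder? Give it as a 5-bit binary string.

Modulo-2 division of 101001101100010101 by 110101:
  pos 0: 101001 XOR 110101 = 011100
  pos 1: 111001 XOR 110101 = 001100
  pos 3: 110001 XOR 110101 = 000100
  pos 6: 100100 XOR 110101 = 010001
  pos 7: 100010 XOR 110101 = 010111
  pos 8: 101111 XOR 110101 = 011010
  pos 9: 110100 XOR 110101 = 000001
Remainder = 01101 (nonzero — an error is detected).

01101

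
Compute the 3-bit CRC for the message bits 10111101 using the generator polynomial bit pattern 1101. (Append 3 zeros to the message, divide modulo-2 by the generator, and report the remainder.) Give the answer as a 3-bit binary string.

110

Append 3 zeros: 10111101000. Divide by 1101 (XOR where the leading bit is 1):
  pos 0: 1011 XOR 1101 = 0110
  pos 1: 1101 XOR 1101 = 0000
  pos 5: 1010 XOR 1101 = 0111
  pos 6: 1110 XOR 1101 = 0011
Remainder (last 3 bits) = 110. This is the CRC / FCS.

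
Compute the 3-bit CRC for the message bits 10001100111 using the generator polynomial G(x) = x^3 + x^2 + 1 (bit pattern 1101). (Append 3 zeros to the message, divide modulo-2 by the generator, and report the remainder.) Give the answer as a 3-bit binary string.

Append 3 zeros: 10001100111000. Divide by 1101 (XOR where the leading bit is 1):
  pos 0: 1000 XOR 1101 = 0101
  pos 1: 1011 XOR 1101 = 0110
  pos 2: 1101 XOR 1101 = 0000
  pos 8: 1110 XOR 1101 = 0011
  pos 10: 1100 XOR 1101 = 0001
Remainder (last 3 bits) = 001. This is the CRC / FCS.

001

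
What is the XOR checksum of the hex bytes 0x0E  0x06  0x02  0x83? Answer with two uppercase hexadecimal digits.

XOR the bytes together:
  start with 0x0E
  0x0E ⊕ 0x06 = 0x08
  0x08 ⊕ 0x02 = 0x0A
  0x0A ⊕ 0x83 = 0x89

89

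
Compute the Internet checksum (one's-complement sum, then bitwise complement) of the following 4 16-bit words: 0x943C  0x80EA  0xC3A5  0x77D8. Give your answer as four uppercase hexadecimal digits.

AF5A

One's-complement addition (fold any carry out of bit 15 back into bit 0):
  0x943C + 0x80EA = 0x11526 → wrap carry → 0x1527
  0x1527 + 0xC3A5 = 0x0D8CC
  0xD8CC + 0x77D8 = 0x150A4 → wrap carry → 0x50A5
One's-complement sum = 0x50A5.
Checksum = ~0x50A5 & 0xFFFF = 0xAF5A.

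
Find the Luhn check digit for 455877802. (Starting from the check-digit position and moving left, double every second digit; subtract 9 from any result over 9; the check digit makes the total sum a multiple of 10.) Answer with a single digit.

Partial digits right→left: 2 0 8 7 7 8 5 5 4
Double every second digit counting from the check-digit position (so the 1st, 3rd, 5th, ... of the partial from the right).
  doubled (with −9 where >9): 4 7 5 1 8 → sum 25
  kept as-is: 0 7 8 5 → sum 20
Total = 25 + 20 = 45.
Check digit = (10 − (45 mod 10)) mod 10 = 5.

5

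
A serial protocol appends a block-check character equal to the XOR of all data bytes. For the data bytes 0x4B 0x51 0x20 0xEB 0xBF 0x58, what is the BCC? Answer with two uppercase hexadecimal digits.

XOR the bytes together:
  start with 0x4B
  0x4B ⊕ 0x51 = 0x1A
  0x1A ⊕ 0x20 = 0x3A
  0x3A ⊕ 0xEB = 0xD1
  0xD1 ⊕ 0xBF = 0x6E
  0x6E ⊕ 0x58 = 0x36

36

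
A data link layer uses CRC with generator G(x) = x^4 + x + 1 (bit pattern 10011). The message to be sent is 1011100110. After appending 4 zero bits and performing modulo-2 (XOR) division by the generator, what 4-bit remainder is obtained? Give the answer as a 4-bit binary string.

Append 4 zeros: 10111001100000. Divide by 10011 (XOR where the leading bit is 1):
  pos 0: 10111 XOR 10011 = 00100
  pos 2: 10000 XOR 10011 = 00011
  pos 5: 11110 XOR 10011 = 01101
  pos 6: 11010 XOR 10011 = 01001
  pos 7: 10010 XOR 10011 = 00001
Remainder (last 4 bits) = 0100. This is the CRC / FCS.

0100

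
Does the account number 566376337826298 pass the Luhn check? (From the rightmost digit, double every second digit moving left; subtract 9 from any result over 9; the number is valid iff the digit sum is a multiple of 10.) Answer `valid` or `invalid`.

From the right, keep odd positions and double even positions (subtract 9 from any doubled value over 9):
  doubled (positions 2,4,...): 9 3 7 6 3 6 3 → sum 37
  kept (positions 1,3,...): 8 2 2 7 3 7 6 5 → sum 40
Total = 77.
77 mod 10 = 7, so the number is invalid.

invalid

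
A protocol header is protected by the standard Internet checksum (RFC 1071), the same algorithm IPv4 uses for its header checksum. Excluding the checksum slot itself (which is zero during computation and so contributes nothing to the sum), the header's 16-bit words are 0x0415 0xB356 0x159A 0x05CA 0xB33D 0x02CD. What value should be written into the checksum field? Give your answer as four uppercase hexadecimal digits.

One's-complement addition (fold any carry out of bit 15 back into bit 0):
  0x0415 + 0xB356 = 0x0B76B
  0xB76B + 0x159A = 0x0CD05
  0xCD05 + 0x05CA = 0x0D2CF
  0xD2CF + 0xB33D = 0x1860C → wrap carry → 0x860D
  0x860D + 0x02CD = 0x088DA
One's-complement sum = 0x88DA.
Checksum = ~0x88DA & 0xFFFF = 0x7725.

7725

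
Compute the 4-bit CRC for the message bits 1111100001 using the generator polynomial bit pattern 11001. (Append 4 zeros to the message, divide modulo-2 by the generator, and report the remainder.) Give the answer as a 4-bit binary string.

Append 4 zeros: 11111000010000. Divide by 11001 (XOR where the leading bit is 1):
  pos 0: 11111 XOR 11001 = 00110
  pos 2: 11000 XOR 11001 = 00001
  pos 6: 10010 XOR 11001 = 01011
  pos 7: 10110 XOR 11001 = 01111
  pos 8: 11110 XOR 11001 = 00111
Remainder (last 4 bits) = 1110. This is the CRC / FCS.

1110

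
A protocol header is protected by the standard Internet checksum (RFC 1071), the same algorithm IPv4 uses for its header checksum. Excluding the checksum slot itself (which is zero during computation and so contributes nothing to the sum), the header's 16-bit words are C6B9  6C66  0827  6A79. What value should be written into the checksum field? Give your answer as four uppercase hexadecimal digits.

5A3F

One's-complement addition (fold any carry out of bit 15 back into bit 0):
  0xC6B9 + 0x6C66 = 0x1331F → wrap carry → 0x3320
  0x3320 + 0x0827 = 0x03B47
  0x3B47 + 0x6A79 = 0x0A5C0
One's-complement sum = 0xA5C0.
Checksum = ~0xA5C0 & 0xFFFF = 0x5A3F.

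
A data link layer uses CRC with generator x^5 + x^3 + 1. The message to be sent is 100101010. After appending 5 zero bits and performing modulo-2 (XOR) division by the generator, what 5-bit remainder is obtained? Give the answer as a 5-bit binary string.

Append 5 zeros: 10010101000000. Divide by 101001 (XOR where the leading bit is 1):
  pos 0: 100101 XOR 101001 = 001100
  pos 2: 110001 XOR 101001 = 011000
  pos 3: 110000 XOR 101001 = 011001
  pos 4: 110010 XOR 101001 = 011011
  pos 5: 110110 XOR 101001 = 011111
  pos 6: 111110 XOR 101001 = 010111
  pos 7: 101110 XOR 101001 = 000111
Remainder (last 5 bits) = 01110. This is the CRC / FCS.

01110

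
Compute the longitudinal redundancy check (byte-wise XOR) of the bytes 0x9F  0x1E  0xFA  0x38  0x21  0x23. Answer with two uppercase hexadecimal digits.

41

XOR the bytes together:
  start with 0x9F
  0x9F ⊕ 0x1E = 0x81
  0x81 ⊕ 0xFA = 0x7B
  0x7B ⊕ 0x38 = 0x43
  0x43 ⊕ 0x21 = 0x62
  0x62 ⊕ 0x23 = 0x41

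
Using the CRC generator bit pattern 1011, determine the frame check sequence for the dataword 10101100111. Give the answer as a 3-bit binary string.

111

Append 3 zeros: 10101100111000. Divide by 1011 (XOR where the leading bit is 1):
  pos 0: 1010 XOR 1011 = 0001
  pos 3: 1110 XOR 1011 = 0101
  pos 4: 1010 XOR 1011 = 0001
  pos 7: 1111 XOR 1011 = 0100
  pos 8: 1000 XOR 1011 = 0011
  pos 10: 1100 XOR 1011 = 0111
Remainder (last 3 bits) = 111. This is the CRC / FCS.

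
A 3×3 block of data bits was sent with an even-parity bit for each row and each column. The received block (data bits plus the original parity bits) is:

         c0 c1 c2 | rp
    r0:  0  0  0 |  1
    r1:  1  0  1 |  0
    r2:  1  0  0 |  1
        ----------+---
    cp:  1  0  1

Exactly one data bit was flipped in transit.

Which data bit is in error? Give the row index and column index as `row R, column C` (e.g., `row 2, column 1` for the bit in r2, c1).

row 0, column 0

Recompute each row's even parity and compare to rp:
  r0: data parity 0, sent rp 1 → mismatch
  r1: data parity 0, sent rp 0 → ok
  r2: data parity 1, sent rp 1 → ok
Recompute each column's even parity and compare to cp:
  c0: data parity 0, sent cp 1 → mismatch
  c1: data parity 0, sent cp 0 → ok
  c2: data parity 1, sent cp 1 → ok
Exactly one row (r0) and one column (c0) fail → the flipped bit is at their intersection.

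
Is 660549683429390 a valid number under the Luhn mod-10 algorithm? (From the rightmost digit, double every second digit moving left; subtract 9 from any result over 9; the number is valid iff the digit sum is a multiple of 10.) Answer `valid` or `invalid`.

From the right, keep odd positions and double even positions (subtract 9 from any doubled value over 9):
  doubled (positions 2,4,...): 9 9 8 7 9 1 3 → sum 46
  kept (positions 1,3,...): 0 3 2 3 6 4 0 6 → sum 24
Total = 70.
70 mod 10 = 0, so the number is valid.

valid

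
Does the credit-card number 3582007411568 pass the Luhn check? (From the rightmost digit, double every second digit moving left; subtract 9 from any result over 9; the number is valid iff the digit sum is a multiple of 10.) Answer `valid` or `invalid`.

valid

From the right, keep odd positions and double even positions (subtract 9 from any doubled value over 9):
  doubled (positions 2,4,...): 3 2 8 0 4 1 → sum 18
  kept (positions 1,3,...): 8 5 1 7 0 8 3 → sum 32
Total = 50.
50 mod 10 = 0, so the number is valid.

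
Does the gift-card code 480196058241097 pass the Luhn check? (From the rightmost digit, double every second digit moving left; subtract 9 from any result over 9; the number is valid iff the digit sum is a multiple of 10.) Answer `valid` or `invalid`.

valid

From the right, keep odd positions and double even positions (subtract 9 from any doubled value over 9):
  doubled (positions 2,4,...): 9 2 4 1 3 2 7 → sum 28
  kept (positions 1,3,...): 7 0 4 8 0 9 0 4 → sum 32
Total = 60.
60 mod 10 = 0, so the number is valid.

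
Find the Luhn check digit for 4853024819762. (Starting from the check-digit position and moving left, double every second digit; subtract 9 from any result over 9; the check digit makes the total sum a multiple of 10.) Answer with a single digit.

Partial digits right→left: 2 6 7 9 1 8 4 2 0 3 5 8 4
Double every second digit counting from the check-digit position (so the 1st, 3rd, 5th, ... of the partial from the right).
  doubled (with −9 where >9): 4 5 2 8 0 1 8 → sum 28
  kept as-is: 6 9 8 2 3 8 → sum 36
Total = 28 + 36 = 64.
Check digit = (10 − (64 mod 10)) mod 10 = 6.

6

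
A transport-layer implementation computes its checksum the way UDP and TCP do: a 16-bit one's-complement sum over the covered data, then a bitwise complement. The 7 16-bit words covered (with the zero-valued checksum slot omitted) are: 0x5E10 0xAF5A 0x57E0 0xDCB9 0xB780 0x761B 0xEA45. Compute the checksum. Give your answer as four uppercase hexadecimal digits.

A618

One's-complement addition (fold any carry out of bit 15 back into bit 0):
  0x5E10 + 0xAF5A = 0x10D6A → wrap carry → 0x0D6B
  0x0D6B + 0x57E0 = 0x0654B
  0x654B + 0xDCB9 = 0x14204 → wrap carry → 0x4205
  0x4205 + 0xB780 = 0x0F985
  0xF985 + 0x761B = 0x16FA0 → wrap carry → 0x6FA1
  0x6FA1 + 0xEA45 = 0x159E6 → wrap carry → 0x59E7
One's-complement sum = 0x59E7.
Checksum = ~0x59E7 & 0xFFFF = 0xA618.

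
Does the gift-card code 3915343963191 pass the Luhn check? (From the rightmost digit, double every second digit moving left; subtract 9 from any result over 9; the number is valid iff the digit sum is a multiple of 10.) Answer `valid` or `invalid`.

valid

From the right, keep odd positions and double even positions (subtract 9 from any doubled value over 9):
  doubled (positions 2,4,...): 9 6 9 8 1 9 → sum 42
  kept (positions 1,3,...): 1 1 6 3 3 1 3 → sum 18
Total = 60.
60 mod 10 = 0, so the number is valid.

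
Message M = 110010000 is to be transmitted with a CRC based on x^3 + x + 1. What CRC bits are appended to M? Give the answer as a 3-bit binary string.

Append 3 zeros: 110010000000. Divide by 1011 (XOR where the leading bit is 1):
  pos 0: 1100 XOR 1011 = 0111
  pos 1: 1111 XOR 1011 = 0100
  pos 2: 1000 XOR 1011 = 0011
  pos 4: 1100 XOR 1011 = 0111
  pos 5: 1110 XOR 1011 = 0101
  pos 6: 1010 XOR 1011 = 0001
Remainder (last 3 bits) = 100. This is the CRC / FCS.

100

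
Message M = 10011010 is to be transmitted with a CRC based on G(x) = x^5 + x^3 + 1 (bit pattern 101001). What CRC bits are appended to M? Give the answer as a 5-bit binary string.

01011

Append 5 zeros: 1001101000000. Divide by 101001 (XOR where the leading bit is 1):
  pos 0: 100110 XOR 101001 = 001111
  pos 2: 111110 XOR 101001 = 010111
  pos 3: 101110 XOR 101001 = 000111
  pos 6: 111000 XOR 101001 = 010001
  pos 7: 100010 XOR 101001 = 001011
Remainder (last 5 bits) = 01011. This is the CRC / FCS.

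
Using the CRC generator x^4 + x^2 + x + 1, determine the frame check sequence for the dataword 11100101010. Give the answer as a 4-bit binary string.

1111

Append 4 zeros: 111001010100000. Divide by 10111 (XOR where the leading bit is 1):
  pos 0: 11100 XOR 10111 = 01011
  pos 1: 10111 XOR 10111 = 00000
  pos 7: 10100 XOR 10111 = 00011
  pos 10: 11000 XOR 10111 = 01111
Remainder (last 4 bits) = 1111. This is the CRC / FCS.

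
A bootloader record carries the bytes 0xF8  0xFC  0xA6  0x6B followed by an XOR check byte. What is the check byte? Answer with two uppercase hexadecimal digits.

C9

XOR the bytes together:
  start with 0xF8
  0xF8 ⊕ 0xFC = 0x04
  0x04 ⊕ 0xA6 = 0xA2
  0xA2 ⊕ 0x6B = 0xC9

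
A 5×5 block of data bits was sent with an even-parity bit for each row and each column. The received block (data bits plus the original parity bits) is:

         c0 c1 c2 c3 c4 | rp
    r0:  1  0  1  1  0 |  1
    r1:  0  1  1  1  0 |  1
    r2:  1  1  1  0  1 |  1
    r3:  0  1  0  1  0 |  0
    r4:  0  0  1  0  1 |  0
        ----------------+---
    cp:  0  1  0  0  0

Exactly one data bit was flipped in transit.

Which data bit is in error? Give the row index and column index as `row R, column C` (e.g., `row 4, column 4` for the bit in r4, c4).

row 2, column 3

Recompute each row's even parity and compare to rp:
  r0: data parity 1, sent rp 1 → ok
  r1: data parity 1, sent rp 1 → ok
  r2: data parity 0, sent rp 1 → mismatch
  r3: data parity 0, sent rp 0 → ok
  r4: data parity 0, sent rp 0 → ok
Recompute each column's even parity and compare to cp:
  c0: data parity 0, sent cp 0 → ok
  c1: data parity 1, sent cp 1 → ok
  c2: data parity 0, sent cp 0 → ok
  c3: data parity 1, sent cp 0 → mismatch
  c4: data parity 0, sent cp 0 → ok
Exactly one row (r2) and one column (c3) fail → the flipped bit is at their intersection.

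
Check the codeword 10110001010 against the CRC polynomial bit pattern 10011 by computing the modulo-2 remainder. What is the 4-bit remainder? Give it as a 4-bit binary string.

0011

Modulo-2 division of 10110001010 by 10011:
  pos 0: 10110 XOR 10011 = 00101
  pos 2: 10100 XOR 10011 = 00111
  pos 4: 11110 XOR 10011 = 01101
  pos 5: 11011 XOR 10011 = 01000
  pos 6: 10000 XOR 10011 = 00011
Remainder = 0011 (nonzero — an error is detected).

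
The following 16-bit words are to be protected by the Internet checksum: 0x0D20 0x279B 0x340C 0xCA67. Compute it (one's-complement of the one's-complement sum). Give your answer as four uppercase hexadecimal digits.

CCD0

One's-complement addition (fold any carry out of bit 15 back into bit 0):
  0x0D20 + 0x279B = 0x034BB
  0x34BB + 0x340C = 0x068C7
  0x68C7 + 0xCA67 = 0x1332E → wrap carry → 0x332F
One's-complement sum = 0x332F.
Checksum = ~0x332F & 0xFFFF = 0xCCD0.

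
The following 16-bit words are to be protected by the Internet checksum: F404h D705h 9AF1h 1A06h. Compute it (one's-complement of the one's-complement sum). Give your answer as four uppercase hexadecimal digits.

One's-complement addition (fold any carry out of bit 15 back into bit 0):
  0xF404 + 0xD705 = 0x1CB09 → wrap carry → 0xCB0A
  0xCB0A + 0x9AF1 = 0x165FB → wrap carry → 0x65FC
  0x65FC + 0x1A06 = 0x08002
One's-complement sum = 0x8002.
Checksum = ~0x8002 & 0xFFFF = 0x7FFD.

7FFD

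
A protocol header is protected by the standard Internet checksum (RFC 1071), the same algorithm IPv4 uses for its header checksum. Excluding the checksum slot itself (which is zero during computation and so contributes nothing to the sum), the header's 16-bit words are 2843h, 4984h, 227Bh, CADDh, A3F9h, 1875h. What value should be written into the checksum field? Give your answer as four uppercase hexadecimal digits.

E470

One's-complement addition (fold any carry out of bit 15 back into bit 0):
  0x2843 + 0x4984 = 0x071C7
  0x71C7 + 0x227B = 0x09442
  0x9442 + 0xCADD = 0x15F1F → wrap carry → 0x5F20
  0x5F20 + 0xA3F9 = 0x10319 → wrap carry → 0x031A
  0x031A + 0x1875 = 0x01B8F
One's-complement sum = 0x1B8F.
Checksum = ~0x1B8F & 0xFFFF = 0xE470.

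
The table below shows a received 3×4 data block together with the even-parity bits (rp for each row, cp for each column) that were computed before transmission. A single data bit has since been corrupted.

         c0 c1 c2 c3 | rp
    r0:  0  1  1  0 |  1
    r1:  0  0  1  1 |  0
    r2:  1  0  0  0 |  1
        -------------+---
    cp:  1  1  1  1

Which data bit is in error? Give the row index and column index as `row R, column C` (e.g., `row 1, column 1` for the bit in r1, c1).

row 0, column 2

Recompute each row's even parity and compare to rp:
  r0: data parity 0, sent rp 1 → mismatch
  r1: data parity 0, sent rp 0 → ok
  r2: data parity 1, sent rp 1 → ok
Recompute each column's even parity and compare to cp:
  c0: data parity 1, sent cp 1 → ok
  c1: data parity 1, sent cp 1 → ok
  c2: data parity 0, sent cp 1 → mismatch
  c3: data parity 1, sent cp 1 → ok
Exactly one row (r0) and one column (c2) fail → the flipped bit is at their intersection.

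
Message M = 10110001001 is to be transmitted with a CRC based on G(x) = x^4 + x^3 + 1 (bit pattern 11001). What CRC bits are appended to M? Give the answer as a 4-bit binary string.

Append 4 zeros: 101100010010000. Divide by 11001 (XOR where the leading bit is 1):
  pos 0: 10110 XOR 11001 = 01111
  pos 1: 11110 XOR 11001 = 00111
  pos 3: 11101 XOR 11001 = 00100
  pos 5: 10000 XOR 11001 = 01001
  pos 6: 10011 XOR 11001 = 01010
  pos 7: 10100 XOR 11001 = 01101
  pos 8: 11010 XOR 11001 = 00011
Remainder (last 4 bits) = 1100. This is the CRC / FCS.

1100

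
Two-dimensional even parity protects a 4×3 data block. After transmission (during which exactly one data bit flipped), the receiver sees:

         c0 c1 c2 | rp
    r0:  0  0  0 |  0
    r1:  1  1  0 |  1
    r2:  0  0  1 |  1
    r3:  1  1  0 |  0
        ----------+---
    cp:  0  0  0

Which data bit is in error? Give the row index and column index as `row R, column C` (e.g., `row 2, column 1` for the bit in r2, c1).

row 1, column 2

Recompute each row's even parity and compare to rp:
  r0: data parity 0, sent rp 0 → ok
  r1: data parity 0, sent rp 1 → mismatch
  r2: data parity 1, sent rp 1 → ok
  r3: data parity 0, sent rp 0 → ok
Recompute each column's even parity and compare to cp:
  c0: data parity 0, sent cp 0 → ok
  c1: data parity 0, sent cp 0 → ok
  c2: data parity 1, sent cp 0 → mismatch
Exactly one row (r1) and one column (c2) fail → the flipped bit is at their intersection.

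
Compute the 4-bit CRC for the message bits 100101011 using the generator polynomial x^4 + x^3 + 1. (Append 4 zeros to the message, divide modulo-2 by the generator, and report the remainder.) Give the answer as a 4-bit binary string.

Append 4 zeros: 1001010110000. Divide by 11001 (XOR where the leading bit is 1):
  pos 0: 10010 XOR 11001 = 01011
  pos 1: 10111 XOR 11001 = 01110
  pos 2: 11100 XOR 11001 = 00101
  pos 4: 10111 XOR 11001 = 01110
  pos 5: 11100 XOR 11001 = 00101
  pos 7: 10100 XOR 11001 = 01101
  pos 8: 11010 XOR 11001 = 00011
Remainder (last 4 bits) = 0011. This is the CRC / FCS.

0011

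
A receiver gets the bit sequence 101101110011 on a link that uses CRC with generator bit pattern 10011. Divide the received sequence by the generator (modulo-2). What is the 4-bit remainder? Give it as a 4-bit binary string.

1011

Modulo-2 division of 101101110011 by 10011:
  pos 0: 10110 XOR 10011 = 00101
  pos 2: 10111 XOR 10011 = 00100
  pos 4: 10010 XOR 10011 = 00001
Remainder = 1011 (nonzero — an error is detected).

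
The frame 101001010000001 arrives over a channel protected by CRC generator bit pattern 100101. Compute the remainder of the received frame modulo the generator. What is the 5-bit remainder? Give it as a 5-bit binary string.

11100

Modulo-2 division of 101001010000001 by 100101:
  pos 0: 101001 XOR 100101 = 001100
  pos 2: 110001 XOR 100101 = 010100
  pos 3: 101000 XOR 100101 = 001101
  pos 5: 110100 XOR 100101 = 010001
  pos 6: 100010 XOR 100101 = 000111
  pos 9: 111001 XOR 100101 = 011100
Remainder = 11100 (nonzero — an error is detected).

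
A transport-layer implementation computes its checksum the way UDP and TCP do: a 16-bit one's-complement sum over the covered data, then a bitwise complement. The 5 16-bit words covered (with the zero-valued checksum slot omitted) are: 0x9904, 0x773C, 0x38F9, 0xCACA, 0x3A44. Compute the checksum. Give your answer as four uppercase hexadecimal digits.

One's-complement addition (fold any carry out of bit 15 back into bit 0):
  0x9904 + 0x773C = 0x11040 → wrap carry → 0x1041
  0x1041 + 0x38F9 = 0x0493A
  0x493A + 0xCACA = 0x11404 → wrap carry → 0x1405
  0x1405 + 0x3A44 = 0x04E49
One's-complement sum = 0x4E49.
Checksum = ~0x4E49 & 0xFFFF = 0xB1B6.

B1B6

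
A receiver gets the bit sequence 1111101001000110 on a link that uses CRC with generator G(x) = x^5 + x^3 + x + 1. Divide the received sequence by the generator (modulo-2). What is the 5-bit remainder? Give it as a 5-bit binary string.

10000

Modulo-2 division of 1111101001000110 by 101011:
  pos 0: 111110 XOR 101011 = 010101
  pos 1: 101011 XOR 101011 = 000000
  pos 9: 100011 XOR 101011 = 001000
Remainder = 10000 (nonzero — an error is detected).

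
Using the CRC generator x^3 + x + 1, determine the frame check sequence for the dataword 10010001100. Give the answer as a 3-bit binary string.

100

Append 3 zeros: 10010001100000. Divide by 1011 (XOR where the leading bit is 1):
  pos 0: 1001 XOR 1011 = 0010
  pos 2: 1000 XOR 1011 = 0011
  pos 4: 1101 XOR 1011 = 0110
  pos 5: 1101 XOR 1011 = 0110
  pos 6: 1100 XOR 1011 = 0111
  pos 7: 1110 XOR 1011 = 0101
  pos 8: 1010 XOR 1011 = 0001
Remainder (last 3 bits) = 100. This is the CRC / FCS.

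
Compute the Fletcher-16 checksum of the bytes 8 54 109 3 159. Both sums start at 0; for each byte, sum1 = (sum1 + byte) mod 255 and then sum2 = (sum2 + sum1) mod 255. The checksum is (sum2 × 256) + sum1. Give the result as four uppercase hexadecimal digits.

EE4E

Running sums (mod 255):
  after byte 0 (8): sum1=8, sum2=8
  after byte 1 (54): sum1=62, sum2=70
  after byte 2 (109): sum1=171, sum2=241
  after byte 3 (3): sum1=174, sum2=160
  after byte 4 (159): sum1=78, sum2=238
Checksum = sum2·256 + sum1 = 238·256 + 78 = 61006 = 0xEE4E.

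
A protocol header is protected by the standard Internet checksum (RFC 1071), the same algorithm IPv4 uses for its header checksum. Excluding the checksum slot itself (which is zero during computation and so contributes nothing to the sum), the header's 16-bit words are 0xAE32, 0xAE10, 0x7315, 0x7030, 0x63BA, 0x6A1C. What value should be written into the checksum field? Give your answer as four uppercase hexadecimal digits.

One's-complement addition (fold any carry out of bit 15 back into bit 0):
  0xAE32 + 0xAE10 = 0x15C42 → wrap carry → 0x5C43
  0x5C43 + 0x7315 = 0x0CF58
  0xCF58 + 0x7030 = 0x13F88 → wrap carry → 0x3F89
  0x3F89 + 0x63BA = 0x0A343
  0xA343 + 0x6A1C = 0x10D5F → wrap carry → 0x0D60
One's-complement sum = 0x0D60.
Checksum = ~0x0D60 & 0xFFFF = 0xF29F.

F29F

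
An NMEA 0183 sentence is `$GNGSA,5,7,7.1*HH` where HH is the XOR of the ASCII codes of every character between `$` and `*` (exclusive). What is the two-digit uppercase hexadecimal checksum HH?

5A

XOR the ASCII codes of the payload characters:
  'G' = 0x47 → acc = 0x47
  'N' = 0x4E → acc = 0x09
  'G' = 0x47 → acc = 0x4E
  'S' = 0x53 → acc = 0x1D
  'A' = 0x41 → acc = 0x5C
  ',' = 0x2C → acc = 0x70
  '5' = 0x35 → acc = 0x45
  ',' = 0x2C → acc = 0x69
  '7' = 0x37 → acc = 0x5E
  ',' = 0x2C → acc = 0x72
  '7' = 0x37 → acc = 0x45
  '.' = 0x2E → acc = 0x6B
  '1' = 0x31 → acc = 0x5A
Checksum = 0x5A.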